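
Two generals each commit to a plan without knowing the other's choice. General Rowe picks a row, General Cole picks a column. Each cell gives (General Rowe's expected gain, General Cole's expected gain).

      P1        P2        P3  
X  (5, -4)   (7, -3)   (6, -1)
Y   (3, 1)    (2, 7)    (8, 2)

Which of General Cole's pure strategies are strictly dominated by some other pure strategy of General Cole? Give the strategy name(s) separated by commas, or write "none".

P1: dominated, since P2 does at least as well everywhere (X: -3>-4, Y: 7>1).
Nothing dominates P2: P1 at X (-3>-4); P3 at Y (7>2).
P3 is not dominated — it holds its own against P1 at X (-1>-4); P2 at X (-1>-3).

P1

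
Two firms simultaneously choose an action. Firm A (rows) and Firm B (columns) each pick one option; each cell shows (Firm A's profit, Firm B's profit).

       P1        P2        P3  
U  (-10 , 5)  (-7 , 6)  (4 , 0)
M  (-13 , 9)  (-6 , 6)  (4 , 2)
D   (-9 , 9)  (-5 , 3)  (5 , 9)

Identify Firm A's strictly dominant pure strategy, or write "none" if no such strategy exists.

D vs U: P1: -9>-10, P2: -5>-7, P3: 5>4.
D vs M: P1: -9>-13, P2: -5>-6, P3: 5>4.
D strictly beats every other strategy against every opponent action, so it is strictly dominant.

D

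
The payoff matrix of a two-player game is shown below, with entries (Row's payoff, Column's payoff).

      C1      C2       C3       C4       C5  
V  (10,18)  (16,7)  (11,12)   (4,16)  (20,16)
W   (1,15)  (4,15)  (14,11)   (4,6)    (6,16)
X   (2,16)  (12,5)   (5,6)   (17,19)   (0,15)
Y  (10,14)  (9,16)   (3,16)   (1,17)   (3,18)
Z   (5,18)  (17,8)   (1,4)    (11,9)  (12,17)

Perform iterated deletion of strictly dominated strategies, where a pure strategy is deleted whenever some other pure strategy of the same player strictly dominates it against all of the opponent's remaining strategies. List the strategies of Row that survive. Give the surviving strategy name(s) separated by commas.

Column's strategy C2 is strictly dominated by C5 (V: 16>7, W: 16>15, X: 15>5, Y: 18>16, Z: 17>8) and is removed.
For Column, C5 strictly dominates C3 on the remaining rows (V: 16>12, W: 16>11, X: 15>6, Y: 18>16, Z: 17>4); eliminate C3.
For Row, Z strictly dominates W on the remaining columns (C1: 5>1, C4: 11>4, C5: 12>6); eliminate W.
Among the remaining strategies, none is strictly dominated by another pure strategy of the same player, so the elimination stops.
Surviving strategies — Row: {V, X, Y, Z}; Column: {C1, C4, C5}.

V, X, Y, Z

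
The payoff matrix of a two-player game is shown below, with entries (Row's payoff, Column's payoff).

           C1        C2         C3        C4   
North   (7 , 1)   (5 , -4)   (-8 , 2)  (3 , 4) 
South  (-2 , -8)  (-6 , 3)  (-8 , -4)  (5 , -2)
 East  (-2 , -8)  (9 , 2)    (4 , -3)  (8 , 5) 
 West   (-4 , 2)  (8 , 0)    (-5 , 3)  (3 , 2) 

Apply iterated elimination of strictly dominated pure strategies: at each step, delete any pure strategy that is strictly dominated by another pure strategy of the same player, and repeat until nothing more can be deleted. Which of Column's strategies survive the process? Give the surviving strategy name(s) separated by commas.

For Row, East strictly dominates West on the remaining columns (C1: -2>-4, C2: 9>8, C3: 4>-5, C4: 8>3); eliminate West.
Column C1 is eliminated: C3 beats it against every remaining row (North: 2>1, South: -4>-8, East: -3>-8).
Row North is eliminated: East beats it against every remaining column (C2: 9>5, C3: 4>-8, C4: 8>3).
Row's strategy South is strictly dominated by East (C2: 9>-6, C3: 4>-8, C4: 8>5) and is removed.
Column's strategy C2 is strictly dominated by C4 (East: 5>2) and is removed.
For Column, C4 strictly dominates C3 on the remaining rows (East: 5>-3); eliminate C3.
Among the remaining strategies, none is strictly dominated by another pure strategy of the same player, so the elimination stops.
Surviving strategies — Row: {East}; Column: {C4}.

C4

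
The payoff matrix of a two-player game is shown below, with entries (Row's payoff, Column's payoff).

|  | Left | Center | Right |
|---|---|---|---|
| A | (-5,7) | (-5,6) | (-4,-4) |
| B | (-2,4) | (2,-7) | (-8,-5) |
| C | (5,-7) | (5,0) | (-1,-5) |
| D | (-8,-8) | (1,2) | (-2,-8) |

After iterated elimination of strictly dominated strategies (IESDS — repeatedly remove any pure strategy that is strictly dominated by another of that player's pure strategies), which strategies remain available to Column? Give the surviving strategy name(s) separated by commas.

Center

Row's strategy A is strictly dominated by C (Left: 5>-5, Center: 5>-5, Right: -1>-4) and is removed.
For Row, C strictly dominates B on the remaining columns (Left: 5>-2, Center: 5>2, Right: -1>-8); eliminate B.
Row's strategy D is strictly dominated by C (Left: 5>-8, Center: 5>1, Right: -1>-2) and is removed.
For Column, Center strictly dominates Left on the remaining rows (C: 0>-7); eliminate Left.
Column Right is eliminated: Center beats it against every remaining row (C: 0>-5).
Among the remaining strategies, none is strictly dominated by another pure strategy of the same player, so the elimination stops.
Surviving strategies — Row: {C}; Column: {Center}.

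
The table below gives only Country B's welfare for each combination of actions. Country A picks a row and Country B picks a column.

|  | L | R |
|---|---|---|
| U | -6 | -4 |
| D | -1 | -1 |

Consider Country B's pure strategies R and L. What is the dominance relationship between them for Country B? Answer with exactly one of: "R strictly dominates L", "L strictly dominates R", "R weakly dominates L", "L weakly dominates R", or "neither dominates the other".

R weakly dominates L

Compare R to L across each choice by Country A: U: -4>-6, D: -1=-1.
R is at least as good everywhere and strictly better somewhere (tied only at D), so R weakly but not strictly dominates L.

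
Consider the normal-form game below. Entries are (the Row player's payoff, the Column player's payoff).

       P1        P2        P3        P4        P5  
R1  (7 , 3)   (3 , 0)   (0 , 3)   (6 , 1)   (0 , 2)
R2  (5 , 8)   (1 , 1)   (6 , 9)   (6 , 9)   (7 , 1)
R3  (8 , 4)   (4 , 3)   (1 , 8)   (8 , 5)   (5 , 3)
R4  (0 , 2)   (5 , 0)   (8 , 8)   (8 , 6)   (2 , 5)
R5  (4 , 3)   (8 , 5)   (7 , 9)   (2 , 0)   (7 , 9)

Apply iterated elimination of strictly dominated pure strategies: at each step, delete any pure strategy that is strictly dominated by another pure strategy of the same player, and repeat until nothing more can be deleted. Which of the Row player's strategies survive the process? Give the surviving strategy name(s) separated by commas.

Row R1 is eliminated: R3 beats it against every remaining column (P1: 8>7, P2: 4>3, P3: 1>0, P4: 8>6, P5: 5>0).
For the Column player, P3 strictly dominates P1 on the remaining rows (R2: 9>8, R3: 8>4, R4: 8>2, R5: 9>3); eliminate P1.
The Column player's strategy P2 is strictly dominated by P3 (R2: 9>1, R3: 8>3, R4: 8>0, R5: 9>5) and is removed.
Among the remaining strategies, none is strictly dominated by another pure strategy of the same player, so the elimination stops.
Surviving strategies — the Row player: {R2, R3, R4, R5}; the Column player: {P3, P4, P5}.

R2, R3, R4, R5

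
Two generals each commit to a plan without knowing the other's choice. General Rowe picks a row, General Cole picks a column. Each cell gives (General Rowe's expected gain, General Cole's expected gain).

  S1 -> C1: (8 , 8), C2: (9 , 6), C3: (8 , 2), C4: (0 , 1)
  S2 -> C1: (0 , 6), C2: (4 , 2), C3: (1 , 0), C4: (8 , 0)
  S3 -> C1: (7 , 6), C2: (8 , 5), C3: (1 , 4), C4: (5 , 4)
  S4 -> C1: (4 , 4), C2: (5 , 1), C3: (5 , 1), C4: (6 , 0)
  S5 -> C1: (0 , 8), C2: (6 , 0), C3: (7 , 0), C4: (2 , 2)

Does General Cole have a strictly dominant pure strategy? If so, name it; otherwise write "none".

C1

C1 vs C2: S1: 8>6, S2: 6>2, S3: 6>5, S4: 4>1, S5: 8>0.
C1 vs C3: S1: 8>2, S2: 6>0, S3: 6>4, S4: 4>1, S5: 8>0.
C1 vs C4: S1: 8>1, S2: 6>0, S3: 6>4, S4: 4>0, S5: 8>2.
C1 strictly beats every other strategy against every opponent action, so it is strictly dominant.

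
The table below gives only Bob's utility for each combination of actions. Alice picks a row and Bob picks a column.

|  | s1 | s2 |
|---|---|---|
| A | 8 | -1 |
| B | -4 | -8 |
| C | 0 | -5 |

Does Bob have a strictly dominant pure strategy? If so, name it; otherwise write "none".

s1 vs s2: A: 8>-1, B: -4>-8, C: 0>-5.
s1 strictly beats every other strategy against every opponent action, so it is strictly dominant.

s1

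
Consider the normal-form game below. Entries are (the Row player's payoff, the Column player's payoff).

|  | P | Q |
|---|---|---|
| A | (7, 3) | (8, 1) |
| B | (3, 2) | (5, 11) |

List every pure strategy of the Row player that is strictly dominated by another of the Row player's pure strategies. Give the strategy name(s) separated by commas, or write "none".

B

A is not dominated — it holds its own against B at P (7>3).
A strictly dominates B — P: 7>3, Q: 8>5.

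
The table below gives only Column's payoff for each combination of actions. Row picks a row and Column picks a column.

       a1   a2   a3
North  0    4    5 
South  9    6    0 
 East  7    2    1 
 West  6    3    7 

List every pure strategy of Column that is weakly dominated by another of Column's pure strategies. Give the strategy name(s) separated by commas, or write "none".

a1 is not dominated — it holds its own against a2 at South (9>6); a3 at South (9>0).
a2 is not dominated — it holds its own against a1 at North (4>0); a3 at South (6>0).
Nothing dominates a3: a1 at North (5>0); a2 at North (5>4).

none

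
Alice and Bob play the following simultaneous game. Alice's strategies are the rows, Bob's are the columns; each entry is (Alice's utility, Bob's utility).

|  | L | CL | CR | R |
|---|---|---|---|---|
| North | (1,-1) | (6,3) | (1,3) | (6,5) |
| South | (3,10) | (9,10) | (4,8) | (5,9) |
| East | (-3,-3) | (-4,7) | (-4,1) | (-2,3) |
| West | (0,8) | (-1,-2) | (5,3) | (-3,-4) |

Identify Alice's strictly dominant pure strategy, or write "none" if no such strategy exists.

none

North fails to dominate South at L (1<3).
South fails to dominate North at R (5<6).
East fails to dominate North at L (-3<1).
West fails to dominate North at L (0<1).
No single strategy dominates all the others.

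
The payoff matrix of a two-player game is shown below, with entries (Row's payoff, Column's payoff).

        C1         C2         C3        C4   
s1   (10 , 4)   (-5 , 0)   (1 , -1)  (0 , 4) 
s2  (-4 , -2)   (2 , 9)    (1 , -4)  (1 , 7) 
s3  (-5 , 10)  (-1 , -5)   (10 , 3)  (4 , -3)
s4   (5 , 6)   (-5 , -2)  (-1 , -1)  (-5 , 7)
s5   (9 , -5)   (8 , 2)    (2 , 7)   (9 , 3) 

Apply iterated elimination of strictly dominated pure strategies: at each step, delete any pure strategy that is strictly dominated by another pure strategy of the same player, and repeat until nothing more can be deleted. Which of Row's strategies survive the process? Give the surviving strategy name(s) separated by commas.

s1, s3, s5

For Row, s5 strictly dominates s2 on the remaining columns (C1: 9>-4, C2: 8>2, C3: 2>1, C4: 9>1); eliminate s2.
Row s4 is eliminated: s5 beats it against every remaining column (C1: 9>5, C2: 8>-5, C3: 2>-1, C4: 9>-5).
Column C2 is eliminated: C4 beats it against every remaining row (s1: 4>0, s3: -3>-5, s5: 3>2).
Among the remaining strategies, none is strictly dominated by another pure strategy of the same player, so the elimination stops.
Surviving strategies — Row: {s1, s3, s5}; Column: {C1, C3, C4}.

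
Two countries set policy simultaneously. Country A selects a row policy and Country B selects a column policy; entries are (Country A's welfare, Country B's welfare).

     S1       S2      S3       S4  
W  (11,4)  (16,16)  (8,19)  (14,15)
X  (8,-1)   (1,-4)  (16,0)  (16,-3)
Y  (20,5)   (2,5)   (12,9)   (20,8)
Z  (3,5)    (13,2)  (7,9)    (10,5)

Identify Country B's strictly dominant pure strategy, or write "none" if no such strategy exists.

S3

S3 vs S1: W: 19>4, X: 0>-1, Y: 9>5, Z: 9>5.
S3 vs S2: W: 19>16, X: 0>-4, Y: 9>5, Z: 9>2.
S3 vs S4: W: 19>15, X: 0>-3, Y: 9>8, Z: 9>5.
S3 strictly beats every other strategy against every opponent action, so it is strictly dominant.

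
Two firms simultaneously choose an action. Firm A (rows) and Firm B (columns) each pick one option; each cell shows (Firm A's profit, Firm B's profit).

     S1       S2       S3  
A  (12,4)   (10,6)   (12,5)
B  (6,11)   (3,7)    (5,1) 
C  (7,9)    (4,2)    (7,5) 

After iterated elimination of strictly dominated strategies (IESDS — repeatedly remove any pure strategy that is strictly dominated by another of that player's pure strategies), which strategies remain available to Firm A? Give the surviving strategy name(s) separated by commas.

A

For Firm A, A strictly dominates B on the remaining columns (S1: 12>6, S2: 10>3, S3: 12>5); eliminate B.
Row C is eliminated: A beats it against every remaining column (S1: 12>7, S2: 10>4, S3: 12>7).
Column S1 is eliminated: S2 beats it against every remaining row (A: 6>4).
For Firm B, S2 strictly dominates S3 on the remaining rows (A: 6>5); eliminate S3.
Among the remaining strategies, none is strictly dominated by another pure strategy of the same player, so the elimination stops.
Surviving strategies — Firm A: {A}; Firm B: {S2}.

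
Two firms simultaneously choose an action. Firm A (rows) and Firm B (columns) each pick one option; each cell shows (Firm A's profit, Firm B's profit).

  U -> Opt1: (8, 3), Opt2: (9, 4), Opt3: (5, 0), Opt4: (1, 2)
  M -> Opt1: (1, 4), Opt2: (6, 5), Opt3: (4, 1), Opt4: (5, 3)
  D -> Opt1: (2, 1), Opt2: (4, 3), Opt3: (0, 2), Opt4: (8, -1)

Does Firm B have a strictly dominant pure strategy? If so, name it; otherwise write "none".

Opt2 vs Opt1: U: 4>3, M: 5>4, D: 3>1.
Opt2 vs Opt3: U: 4>0, M: 5>1, D: 3>2.
Opt2 vs Opt4: U: 4>2, M: 5>3, D: 3>-1.
Opt2 strictly beats every other strategy against every opponent action, so it is strictly dominant.

Opt2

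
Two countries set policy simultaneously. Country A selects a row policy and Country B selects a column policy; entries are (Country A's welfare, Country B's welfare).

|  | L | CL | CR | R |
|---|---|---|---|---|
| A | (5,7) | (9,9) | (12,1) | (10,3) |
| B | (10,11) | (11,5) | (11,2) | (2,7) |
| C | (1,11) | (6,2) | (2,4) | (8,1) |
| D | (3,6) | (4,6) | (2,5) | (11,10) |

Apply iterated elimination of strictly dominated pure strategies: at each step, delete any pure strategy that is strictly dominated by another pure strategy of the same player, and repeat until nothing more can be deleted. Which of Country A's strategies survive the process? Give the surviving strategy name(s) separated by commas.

A, B, D

For Country A, A strictly dominates C on the remaining columns (L: 5>1, CL: 9>6, CR: 12>2, R: 10>8); eliminate C.
Country B's strategy CR is strictly dominated by L (A: 7>1, B: 11>2, D: 6>5) and is removed.
Among the remaining strategies, none is strictly dominated by another pure strategy of the same player, so the elimination stops.
Surviving strategies — Country A: {A, B, D}; Country B: {L, CL, R}.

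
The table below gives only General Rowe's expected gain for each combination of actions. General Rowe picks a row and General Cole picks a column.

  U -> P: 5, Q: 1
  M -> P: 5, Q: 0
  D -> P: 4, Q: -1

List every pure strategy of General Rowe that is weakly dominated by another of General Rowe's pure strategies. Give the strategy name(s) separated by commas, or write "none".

M, D

U: no other strategy beats it everywhere (M at Q (1>0); D at P (5>4)).
U weakly dominates M — P: 5=5, Q: 1>0.
D: dominated, since U does at least as well everywhere (P: 5>4, Q: 1>-1).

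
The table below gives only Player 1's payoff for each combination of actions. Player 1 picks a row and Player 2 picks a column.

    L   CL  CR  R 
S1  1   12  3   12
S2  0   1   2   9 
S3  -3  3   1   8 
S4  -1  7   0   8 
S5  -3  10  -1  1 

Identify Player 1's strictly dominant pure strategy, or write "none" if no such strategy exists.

S1 vs S2: L: 1>0, CL: 12>1, CR: 3>2, R: 12>9.
S1 vs S3: L: 1>-3, CL: 12>3, CR: 3>1, R: 12>8.
S1 vs S4: L: 1>-1, CL: 12>7, CR: 3>0, R: 12>8.
S1 vs S5: L: 1>-3, CL: 12>10, CR: 3>-1, R: 12>1.
S1 strictly beats every other strategy against every opponent action, so it is strictly dominant.

S1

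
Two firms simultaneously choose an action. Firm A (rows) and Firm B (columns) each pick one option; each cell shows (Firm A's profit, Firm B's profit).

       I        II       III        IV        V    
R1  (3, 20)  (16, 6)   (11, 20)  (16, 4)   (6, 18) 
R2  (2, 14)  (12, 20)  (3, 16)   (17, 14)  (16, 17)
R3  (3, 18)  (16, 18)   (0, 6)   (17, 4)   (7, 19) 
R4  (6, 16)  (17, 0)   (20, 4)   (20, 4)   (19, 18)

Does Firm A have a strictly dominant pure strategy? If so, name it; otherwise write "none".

R4

R4 vs R1: I: 6>3, II: 17>16, III: 20>11, IV: 20>16, V: 19>6.
R4 vs R2: I: 6>2, II: 17>12, III: 20>3, IV: 20>17, V: 19>16.
R4 vs R3: I: 6>3, II: 17>16, III: 20>0, IV: 20>17, V: 19>7.
R4 strictly beats every other strategy against every opponent action, so it is strictly dominant.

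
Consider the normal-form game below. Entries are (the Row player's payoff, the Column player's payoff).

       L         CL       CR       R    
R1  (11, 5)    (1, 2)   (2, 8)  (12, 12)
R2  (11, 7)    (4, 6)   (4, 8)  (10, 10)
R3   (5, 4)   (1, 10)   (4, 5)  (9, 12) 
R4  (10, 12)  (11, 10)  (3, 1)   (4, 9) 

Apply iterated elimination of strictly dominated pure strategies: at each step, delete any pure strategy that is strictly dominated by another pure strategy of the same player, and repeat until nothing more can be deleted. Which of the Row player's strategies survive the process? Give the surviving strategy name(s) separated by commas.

For the Column player, R strictly dominates CR on the remaining rows (R1: 12>8, R2: 10>8, R3: 12>5, R4: 9>1); eliminate CR.
Row R3 is eliminated: R2 beats it against every remaining column (L: 11>5, CL: 4>1, R: 10>9).
Column CL is eliminated: L beats it against every remaining row (R1: 5>2, R2: 7>6, R4: 12>10).
The Row player's strategy R4 is strictly dominated by R1 (L: 11>10, R: 12>4) and is removed.
Column L is eliminated: R beats it against every remaining row (R1: 12>5, R2: 10>7).
Row R2 is eliminated: R1 beats it against every remaining column (R: 12>10).
Among the remaining strategies, none is strictly dominated by another pure strategy of the same player, so the elimination stops.
Surviving strategies — the Row player: {R1}; the Column player: {R}.

R1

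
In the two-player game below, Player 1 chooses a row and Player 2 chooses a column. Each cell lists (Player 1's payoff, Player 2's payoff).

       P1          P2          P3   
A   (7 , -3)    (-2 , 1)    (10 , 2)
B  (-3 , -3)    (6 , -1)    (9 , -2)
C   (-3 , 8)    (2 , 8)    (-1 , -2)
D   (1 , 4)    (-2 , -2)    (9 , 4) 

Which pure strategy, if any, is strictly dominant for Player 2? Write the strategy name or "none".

none

P1 fails to dominate P2 at A (-3<1).
P2 fails to dominate P1 at C (8=8).
P3 fails to dominate P1 at C (-2<8).
No single strategy dominates all the others.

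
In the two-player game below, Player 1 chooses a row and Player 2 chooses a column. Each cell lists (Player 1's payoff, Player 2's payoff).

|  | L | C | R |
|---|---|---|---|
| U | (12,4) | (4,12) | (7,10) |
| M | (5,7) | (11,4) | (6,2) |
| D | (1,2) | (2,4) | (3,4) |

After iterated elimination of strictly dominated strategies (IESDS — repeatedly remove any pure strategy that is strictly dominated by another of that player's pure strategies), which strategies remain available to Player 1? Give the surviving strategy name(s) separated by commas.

Player 1's strategy D is strictly dominated by U (L: 12>1, C: 4>2, R: 7>3) and is removed.
Player 2's strategy R is strictly dominated by C (U: 12>10, M: 4>2) and is removed.
Among the remaining strategies, none is strictly dominated by another pure strategy of the same player, so the elimination stops.
Surviving strategies — Player 1: {U, M}; Player 2: {L, C}.

U, M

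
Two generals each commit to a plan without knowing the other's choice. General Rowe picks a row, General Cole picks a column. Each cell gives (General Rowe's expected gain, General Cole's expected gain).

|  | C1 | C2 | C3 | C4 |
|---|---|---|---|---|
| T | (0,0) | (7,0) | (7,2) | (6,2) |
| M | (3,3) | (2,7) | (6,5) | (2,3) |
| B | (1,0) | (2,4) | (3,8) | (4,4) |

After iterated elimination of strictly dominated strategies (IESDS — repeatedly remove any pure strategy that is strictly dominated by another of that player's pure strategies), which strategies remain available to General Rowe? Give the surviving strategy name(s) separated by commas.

T

General Cole's strategy C1 is strictly dominated by C3 (T: 2>0, M: 5>3, B: 8>0) and is removed.
For General Rowe, T strictly dominates M on the remaining columns (C2: 7>2, C3: 7>6, C4: 6>2); eliminate M.
Row B is eliminated: T beats it against every remaining column (C2: 7>2, C3: 7>3, C4: 6>4).
Column C2 is eliminated: C3 beats it against every remaining row (T: 2>0).
Among the remaining strategies, none is strictly dominated by another pure strategy of the same player, so the elimination stops.
Surviving strategies — General Rowe: {T}; General Cole: {C3, C4}.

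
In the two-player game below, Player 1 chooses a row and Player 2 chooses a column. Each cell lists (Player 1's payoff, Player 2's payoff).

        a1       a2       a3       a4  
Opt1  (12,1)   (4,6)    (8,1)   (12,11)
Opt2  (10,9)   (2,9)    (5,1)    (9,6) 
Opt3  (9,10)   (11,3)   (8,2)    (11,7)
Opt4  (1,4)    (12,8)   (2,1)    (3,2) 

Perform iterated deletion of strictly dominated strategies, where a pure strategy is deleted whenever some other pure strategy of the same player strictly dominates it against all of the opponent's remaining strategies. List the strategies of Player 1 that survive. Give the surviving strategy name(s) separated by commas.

Opt1, Opt3, Opt4

Row Opt2 is eliminated: Opt1 beats it against every remaining column (a1: 12>10, a2: 4>2, a3: 8>5, a4: 12>9).
Player 2's strategy a3 is strictly dominated by a2 (Opt1: 6>1, Opt3: 3>2, Opt4: 8>1) and is removed.
Among the remaining strategies, none is strictly dominated by another pure strategy of the same player, so the elimination stops.
Surviving strategies — Player 1: {Opt1, Opt3, Opt4}; Player 2: {a1, a2, a4}.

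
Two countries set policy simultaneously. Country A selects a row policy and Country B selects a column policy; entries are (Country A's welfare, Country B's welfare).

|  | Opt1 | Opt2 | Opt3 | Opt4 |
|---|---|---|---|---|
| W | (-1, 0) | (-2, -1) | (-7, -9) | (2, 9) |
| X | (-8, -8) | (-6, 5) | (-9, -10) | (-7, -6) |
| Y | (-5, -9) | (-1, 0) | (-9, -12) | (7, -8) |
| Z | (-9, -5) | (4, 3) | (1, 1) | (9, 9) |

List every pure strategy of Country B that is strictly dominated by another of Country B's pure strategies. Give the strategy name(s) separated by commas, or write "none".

Opt1: dominated, since Opt4 does at least as well everywhere (W: 9>0, X: -6>-8, Y: -8>-9, Z: 9>-5).
Opt2: no other strategy beats it everywhere (Opt1 at X (5>-8); Opt3 at W (-1>-9); Opt4 at X (5>-6)).
Opt3 is strictly dominated by Opt2 (W: -1>-9, X: 5>-10, Y: 0>-12, Z: 3>1).
Opt4: no other strategy beats it everywhere (Opt1 at W (9>0); Opt2 at W (9>-1); Opt3 at W (9>-9)).

Opt1, Opt3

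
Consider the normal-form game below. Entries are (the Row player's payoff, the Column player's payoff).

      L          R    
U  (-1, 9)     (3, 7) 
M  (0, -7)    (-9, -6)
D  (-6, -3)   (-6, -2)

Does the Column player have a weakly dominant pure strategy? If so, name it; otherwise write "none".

none

L fails to dominate R at M (-7<-6).
R fails to dominate L at U (7<9).
No single strategy dominates all the others.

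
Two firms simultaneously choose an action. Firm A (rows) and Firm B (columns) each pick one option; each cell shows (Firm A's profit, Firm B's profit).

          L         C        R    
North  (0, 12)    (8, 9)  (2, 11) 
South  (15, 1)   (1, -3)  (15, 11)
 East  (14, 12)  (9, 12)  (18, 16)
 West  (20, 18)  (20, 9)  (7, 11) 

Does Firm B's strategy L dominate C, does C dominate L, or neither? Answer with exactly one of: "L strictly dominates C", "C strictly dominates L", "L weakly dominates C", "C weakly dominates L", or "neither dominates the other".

L weakly dominates C

L's payoffs vs C's, by Firm A's action — North: 12>9, South: 1>-3, East: 12=12, West: 18>9.
L is at least as good everywhere and strictly better somewhere (tied only at East), so L weakly but not strictly dominates C.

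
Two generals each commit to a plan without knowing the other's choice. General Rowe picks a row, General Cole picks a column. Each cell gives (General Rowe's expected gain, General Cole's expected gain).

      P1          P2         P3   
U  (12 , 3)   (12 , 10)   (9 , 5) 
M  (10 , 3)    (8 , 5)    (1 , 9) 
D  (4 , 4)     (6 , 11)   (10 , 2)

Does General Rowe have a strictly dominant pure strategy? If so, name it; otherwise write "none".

U fails to dominate D at P3 (9<10).
M fails to dominate U at P1 (10<12).
D fails to dominate U at P1 (4<12).
No single strategy dominates all the others.

none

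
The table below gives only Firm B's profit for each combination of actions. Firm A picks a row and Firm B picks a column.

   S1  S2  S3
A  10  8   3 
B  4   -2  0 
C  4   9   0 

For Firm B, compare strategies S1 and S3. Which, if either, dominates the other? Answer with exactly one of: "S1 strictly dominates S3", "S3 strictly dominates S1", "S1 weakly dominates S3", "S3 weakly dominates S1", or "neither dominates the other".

Compare S1 to S3 across each opponent action: A: 10>3, B: 4>0, C: 4>0.
S1 gives a strictly higher payoff against each opponent action, so S1 strictly dominates S3.

S1 strictly dominates S3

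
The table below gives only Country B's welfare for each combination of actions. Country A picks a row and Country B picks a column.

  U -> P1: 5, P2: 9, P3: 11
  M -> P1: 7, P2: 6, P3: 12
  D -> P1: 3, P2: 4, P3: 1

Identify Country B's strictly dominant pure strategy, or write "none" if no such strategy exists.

none

P1 fails to dominate P2 at U (5<9).
P2 fails to dominate P1 at M (6<7).
P3 fails to dominate P1 at D (1<3).
No single strategy dominates all the others.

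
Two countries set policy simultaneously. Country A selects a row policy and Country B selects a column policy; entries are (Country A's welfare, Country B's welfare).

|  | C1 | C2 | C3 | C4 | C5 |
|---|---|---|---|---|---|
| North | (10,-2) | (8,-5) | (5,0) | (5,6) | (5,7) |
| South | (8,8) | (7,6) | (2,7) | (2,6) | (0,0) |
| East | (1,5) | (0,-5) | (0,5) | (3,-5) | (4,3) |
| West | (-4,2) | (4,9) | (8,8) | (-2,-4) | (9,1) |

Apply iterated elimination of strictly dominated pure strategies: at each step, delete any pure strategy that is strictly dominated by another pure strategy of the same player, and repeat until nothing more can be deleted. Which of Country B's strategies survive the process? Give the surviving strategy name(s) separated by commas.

Country A's strategy South is strictly dominated by North (C1: 10>8, C2: 8>7, C3: 5>2, C4: 5>2, C5: 5>0) and is removed.
Row East is eliminated: North beats it against every remaining column (C1: 10>1, C2: 8>0, C3: 5>0, C4: 5>3, C5: 5>4).
For Country B, C3 strictly dominates C1 on the remaining rows (North: 0>-2, West: 8>2); eliminate C1.
Column C4 is eliminated: C5 beats it against every remaining row (North: 7>6, West: 1>-4).
Among the remaining strategies, none is strictly dominated by another pure strategy of the same player, so the elimination stops.
Surviving strategies — Country A: {North, West}; Country B: {C2, C3, C5}.

C2, C3, C5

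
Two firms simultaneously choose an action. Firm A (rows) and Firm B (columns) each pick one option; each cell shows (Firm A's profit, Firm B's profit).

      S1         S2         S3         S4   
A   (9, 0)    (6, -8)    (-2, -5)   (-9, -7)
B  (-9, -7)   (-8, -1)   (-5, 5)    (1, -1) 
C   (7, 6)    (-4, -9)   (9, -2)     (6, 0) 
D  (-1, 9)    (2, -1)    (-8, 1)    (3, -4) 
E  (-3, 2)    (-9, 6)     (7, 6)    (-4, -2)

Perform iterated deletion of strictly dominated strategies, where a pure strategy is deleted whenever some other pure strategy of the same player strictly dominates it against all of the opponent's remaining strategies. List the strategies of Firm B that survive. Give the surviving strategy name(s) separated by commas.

S1

Row B is eliminated: C beats it against every remaining column (S1: 7>-9, S2: -4>-8, S3: 9>-5, S4: 6>1).
Row E is eliminated: C beats it against every remaining column (S1: 7>-3, S2: -4>-9, S3: 9>7, S4: 6>-4).
Firm B's strategy S2 is strictly dominated by S1 (A: 0>-8, C: 6>-9, D: 9>-1) and is removed.
Firm A's strategy D is strictly dominated by C (S1: 7>-1, S3: 9>-8, S4: 6>3) and is removed.
For Firm B, S1 strictly dominates S3 on the remaining rows (A: 0>-5, C: 6>-2); eliminate S3.
For Firm B, S1 strictly dominates S4 on the remaining rows (A: 0>-7, C: 6>0); eliminate S4.
Row C is eliminated: A beats it against every remaining column (S1: 9>7).
Among the remaining strategies, none is strictly dominated by another pure strategy of the same player, so the elimination stops.
Surviving strategies — Firm A: {A}; Firm B: {S1}.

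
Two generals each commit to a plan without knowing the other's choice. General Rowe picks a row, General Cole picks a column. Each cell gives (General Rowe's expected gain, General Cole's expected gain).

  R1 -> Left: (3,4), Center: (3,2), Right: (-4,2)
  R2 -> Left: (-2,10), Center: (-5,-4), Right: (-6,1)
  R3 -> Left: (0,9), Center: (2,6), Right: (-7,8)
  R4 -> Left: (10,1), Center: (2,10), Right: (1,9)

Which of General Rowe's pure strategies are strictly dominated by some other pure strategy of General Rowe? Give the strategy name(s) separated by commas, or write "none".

R2, R3

R1 is not dominated — it holds its own against R2 at Left (3>-2); R3 at Left (3>0); R4 at Center (3>2).
R1 strictly dominates R2 — Left: 3>-2, Center: 3>-5, Right: -4>-6.
R1 strictly dominates R3 — Left: 3>0, Center: 3>2, Right: -4>-7.
R4: no other strategy beats it everywhere (R1 at Left (10>3); R2 at Left (10>-2); R3 at Left (10>0)).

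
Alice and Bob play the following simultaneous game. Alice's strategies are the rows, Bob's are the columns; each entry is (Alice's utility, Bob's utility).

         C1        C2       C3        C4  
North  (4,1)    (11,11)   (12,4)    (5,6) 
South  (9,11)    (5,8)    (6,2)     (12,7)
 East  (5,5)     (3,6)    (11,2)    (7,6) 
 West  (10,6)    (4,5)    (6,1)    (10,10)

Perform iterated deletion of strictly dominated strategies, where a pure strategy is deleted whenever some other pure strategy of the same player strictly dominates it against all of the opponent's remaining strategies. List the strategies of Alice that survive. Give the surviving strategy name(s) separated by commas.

North, South, West

For Bob, C2 strictly dominates C3 on the remaining rows (North: 11>4, South: 8>2, East: 6>2, West: 5>1); eliminate C3.
Row East is eliminated: South beats it against every remaining column (C1: 9>5, C2: 5>3, C4: 12>7).
Among the remaining strategies, none is strictly dominated by another pure strategy of the same player, so the elimination stops.
Surviving strategies — Alice: {North, South, West}; Bob: {C1, C2, C4}.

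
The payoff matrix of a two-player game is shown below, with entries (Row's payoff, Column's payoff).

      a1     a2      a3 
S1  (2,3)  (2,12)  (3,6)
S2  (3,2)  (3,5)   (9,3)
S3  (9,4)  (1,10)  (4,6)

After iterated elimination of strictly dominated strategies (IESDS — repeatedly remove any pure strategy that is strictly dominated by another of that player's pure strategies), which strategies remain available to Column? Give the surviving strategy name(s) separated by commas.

a2

For Row, S2 strictly dominates S1 on the remaining columns (a1: 3>2, a2: 3>2, a3: 9>3); eliminate S1.
For Column, a2 strictly dominates a1 on the remaining rows (S2: 5>2, S3: 10>4); eliminate a1.
For Row, S2 strictly dominates S3 on the remaining columns (a2: 3>1, a3: 9>4); eliminate S3.
For Column, a2 strictly dominates a3 on the remaining rows (S2: 5>3); eliminate a3.
Among the remaining strategies, none is strictly dominated by another pure strategy of the same player, so the elimination stops.
Surviving strategies — Row: {S2}; Column: {a2}.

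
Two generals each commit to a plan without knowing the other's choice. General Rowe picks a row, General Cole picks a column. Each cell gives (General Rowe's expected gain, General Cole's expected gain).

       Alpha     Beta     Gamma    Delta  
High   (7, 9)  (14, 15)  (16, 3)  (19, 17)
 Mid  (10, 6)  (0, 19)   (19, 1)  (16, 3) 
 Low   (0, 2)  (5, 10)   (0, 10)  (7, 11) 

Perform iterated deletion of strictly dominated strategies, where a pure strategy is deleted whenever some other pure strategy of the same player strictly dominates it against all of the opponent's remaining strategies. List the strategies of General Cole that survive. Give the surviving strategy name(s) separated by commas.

Delta

General Rowe's strategy Low is strictly dominated by High (Alpha: 7>0, Beta: 14>5, Gamma: 16>0, Delta: 19>7) and is removed.
Column Alpha is eliminated: Beta beats it against every remaining row (High: 15>9, Mid: 19>6).
General Cole's strategy Gamma is strictly dominated by Beta (High: 15>3, Mid: 19>1) and is removed.
General Rowe's strategy Mid is strictly dominated by High (Beta: 14>0, Delta: 19>16) and is removed.
General Cole's strategy Beta is strictly dominated by Delta (High: 17>15) and is removed.
Among the remaining strategies, none is strictly dominated by another pure strategy of the same player, so the elimination stops.
Surviving strategies — General Rowe: {High}; General Cole: {Delta}.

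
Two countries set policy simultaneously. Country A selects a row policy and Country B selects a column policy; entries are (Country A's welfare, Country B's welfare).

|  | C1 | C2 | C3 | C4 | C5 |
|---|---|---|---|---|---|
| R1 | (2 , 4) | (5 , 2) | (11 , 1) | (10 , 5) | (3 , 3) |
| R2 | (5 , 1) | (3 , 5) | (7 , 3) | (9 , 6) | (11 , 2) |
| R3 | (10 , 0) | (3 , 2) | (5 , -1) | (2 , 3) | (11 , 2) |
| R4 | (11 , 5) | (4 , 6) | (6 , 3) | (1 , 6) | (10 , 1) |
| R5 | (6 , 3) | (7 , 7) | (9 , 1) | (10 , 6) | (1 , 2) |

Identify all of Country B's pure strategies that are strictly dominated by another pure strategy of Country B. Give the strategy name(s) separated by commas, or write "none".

C1, C3, C5

C4 strictly dominates C1 — R1: 5>4, R2: 6>1, R3: 3>0, R4: 6>5, R5: 6>3.
Nothing dominates C2: C1 at R2 (5>1); C3 at R1 (2>1); C4 at R4 (6=6); C5 at R2 (5>2).
C3 is strictly dominated by C2 (R1: 2>1, R2: 5>3, R3: 2>-1, R4: 6>3, R5: 7>1).
Nothing dominates C4: C1 at R1 (5>4); C2 at R1 (5>2); C3 at R1 (5>1); C5 at R1 (5>3).
C5: dominated, since C4 does at least as well everywhere (R1: 5>3, R2: 6>2, R3: 3>2, R4: 6>1, R5: 6>2).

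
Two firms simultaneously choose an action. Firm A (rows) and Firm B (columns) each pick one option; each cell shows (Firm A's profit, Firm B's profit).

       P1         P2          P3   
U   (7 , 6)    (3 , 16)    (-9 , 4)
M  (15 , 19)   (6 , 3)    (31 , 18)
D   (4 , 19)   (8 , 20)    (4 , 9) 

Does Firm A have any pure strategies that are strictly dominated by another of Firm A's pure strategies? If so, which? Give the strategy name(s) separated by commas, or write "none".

M strictly dominates U — P1: 15>7, P2: 6>3, P3: 31>-9.
M: no other strategy beats it everywhere (U at P1 (15>7); D at P1 (15>4)).
Nothing dominates D: U at P2 (8>3); M at P2 (8>6).

U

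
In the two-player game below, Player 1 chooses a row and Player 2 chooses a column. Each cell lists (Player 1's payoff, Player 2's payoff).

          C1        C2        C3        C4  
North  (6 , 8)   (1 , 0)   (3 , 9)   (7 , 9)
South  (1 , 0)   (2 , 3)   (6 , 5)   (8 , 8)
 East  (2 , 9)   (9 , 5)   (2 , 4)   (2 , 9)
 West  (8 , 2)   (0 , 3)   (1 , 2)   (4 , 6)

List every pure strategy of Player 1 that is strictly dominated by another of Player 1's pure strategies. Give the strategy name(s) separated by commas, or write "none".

none

North: no other strategy beats it everywhere (South at C1 (6>1); East at C1 (6>2); West at C2 (1>0)).
Nothing dominates South: North at C2 (2>1); East at C3 (6>2); West at C2 (2>0).
Nothing dominates East: North at C2 (9>1); South at C1 (2>1); West at C2 (9>0).
West: no other strategy beats it everywhere (North at C1 (8>6); South at C1 (8>1); East at C1 (8>2)).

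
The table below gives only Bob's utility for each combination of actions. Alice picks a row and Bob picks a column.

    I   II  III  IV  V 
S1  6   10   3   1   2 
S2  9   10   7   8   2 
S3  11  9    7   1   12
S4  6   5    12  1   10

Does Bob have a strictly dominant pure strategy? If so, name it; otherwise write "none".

none

I fails to dominate II at S1 (6<10).
II fails to dominate I at S3 (9<11).
III fails to dominate I at S1 (3<6).
IV fails to dominate I at S1 (1<6).
V fails to dominate I at S1 (2<6).
No single strategy dominates all the others.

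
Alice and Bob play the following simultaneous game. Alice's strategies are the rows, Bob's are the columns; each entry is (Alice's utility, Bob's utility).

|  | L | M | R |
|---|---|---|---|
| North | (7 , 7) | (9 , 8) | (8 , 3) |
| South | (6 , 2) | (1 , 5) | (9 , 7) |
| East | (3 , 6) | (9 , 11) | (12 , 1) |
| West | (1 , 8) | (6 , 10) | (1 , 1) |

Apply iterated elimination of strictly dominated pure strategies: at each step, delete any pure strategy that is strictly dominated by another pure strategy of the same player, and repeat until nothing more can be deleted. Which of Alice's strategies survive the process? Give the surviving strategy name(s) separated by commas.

North, East

For Alice, North strictly dominates West on the remaining columns (L: 7>1, M: 9>6, R: 8>1); eliminate West.
For Bob, M strictly dominates L on the remaining rows (North: 8>7, South: 5>2, East: 11>6); eliminate L.
Alice's strategy South is strictly dominated by East (M: 9>1, R: 12>9) and is removed.
Column R is eliminated: M beats it against every remaining row (North: 8>3, East: 11>1).
Among the remaining strategies, none is strictly dominated by another pure strategy of the same player, so the elimination stops.
Surviving strategies — Alice: {North, East}; Bob: {M}.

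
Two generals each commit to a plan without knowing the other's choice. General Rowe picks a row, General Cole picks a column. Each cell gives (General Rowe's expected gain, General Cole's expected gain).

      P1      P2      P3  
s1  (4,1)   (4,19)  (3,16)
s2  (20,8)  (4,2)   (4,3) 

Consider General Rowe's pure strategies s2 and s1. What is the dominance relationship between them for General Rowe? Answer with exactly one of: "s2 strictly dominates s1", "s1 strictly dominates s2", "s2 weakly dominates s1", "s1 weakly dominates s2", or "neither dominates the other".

s2 weakly dominates s1

Compare s2 to s1 across every action of General Cole: P1: 20>4, P2: 4=4, P3: 4>3.
s2 is at least as good everywhere and strictly better somewhere (tied only at P2), so s2 weakly but not strictly dominates s1.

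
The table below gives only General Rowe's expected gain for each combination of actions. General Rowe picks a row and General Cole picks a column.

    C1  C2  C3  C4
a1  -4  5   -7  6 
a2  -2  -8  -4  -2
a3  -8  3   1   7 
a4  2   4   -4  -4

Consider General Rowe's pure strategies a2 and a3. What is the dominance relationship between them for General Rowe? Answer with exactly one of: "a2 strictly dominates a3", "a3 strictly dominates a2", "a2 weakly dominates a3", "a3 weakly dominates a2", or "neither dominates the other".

neither dominates the other

Compare a2 to a3 across each choice by General Cole: C1: -2>-8, C2: -8<3, C3: -4<1, C4: -2<7.
a2 does better at C1 but worse at C2, C3, C4; neither strategy dominates the other.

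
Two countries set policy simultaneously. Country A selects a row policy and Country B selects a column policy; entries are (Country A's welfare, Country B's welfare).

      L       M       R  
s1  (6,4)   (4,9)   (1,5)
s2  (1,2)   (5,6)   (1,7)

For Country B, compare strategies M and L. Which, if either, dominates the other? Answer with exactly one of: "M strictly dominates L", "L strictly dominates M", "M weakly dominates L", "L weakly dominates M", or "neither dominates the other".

M strictly dominates L

Compare M to L across each choice by Country A: s1: 9>4, s2: 6>2.
M gives a strictly higher payoff against each choice by Country A, so M strictly dominates L.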